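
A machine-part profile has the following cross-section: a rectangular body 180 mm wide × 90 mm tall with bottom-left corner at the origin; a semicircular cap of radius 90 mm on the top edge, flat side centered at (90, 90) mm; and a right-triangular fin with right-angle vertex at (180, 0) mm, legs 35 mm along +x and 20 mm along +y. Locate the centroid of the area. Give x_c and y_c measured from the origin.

x_c = 91.22 mm, y_c = 80.70 mm

rectangular body: A = 180 × 90 = 16200.00, centroid at (90.00, 45.00).
semicircular top: A = ½π·90² = 12723.45, centroid at (90.00, 128.20).
triangular fin: A = ½·35·20 = 350.00, centroid at (191.67, 6.67).
ΣA = 29273.45 mm²
ΣAx_c = (16200.00)(90.00) + (12723.45)(90.00) + (350.00)(191.67) = 2670193.86 mm³
ΣAy_c = (16200.00)(45.00) + (12723.45)(128.20) + (350.00)(6.67) = 2362443.86 mm³
x_c = 2670193.86 / 29273.45 = 91.22 mm
y_c = 2362443.86 / 29273.45 = 80.70 mm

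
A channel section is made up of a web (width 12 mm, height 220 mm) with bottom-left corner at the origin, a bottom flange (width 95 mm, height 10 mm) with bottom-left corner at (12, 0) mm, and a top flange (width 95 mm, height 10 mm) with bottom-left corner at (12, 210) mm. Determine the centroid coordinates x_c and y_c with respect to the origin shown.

Part | A | x̄ᵢ | ȳᵢ | A·x̄ᵢ | A·ȳᵢ
web | 2640.00 | 6.00 | 110.00 | 15840.00 | 290400.00
bottom flange | 950.00 | 59.50 | 5.00 | 56525.00 | 4750.00
top flange | 950.00 | 59.50 | 215.00 | 56525.00 | 204250.00
Σ | 4540.00 |  |  | 128890.00 | 499400.00
x_c = 128890.00 / 4540.00 = 28.39 mm
y_c = 499400.00 / 4540.00 = 110.00 mm

x_c = 28.39 mm, y_c = 110.00 mm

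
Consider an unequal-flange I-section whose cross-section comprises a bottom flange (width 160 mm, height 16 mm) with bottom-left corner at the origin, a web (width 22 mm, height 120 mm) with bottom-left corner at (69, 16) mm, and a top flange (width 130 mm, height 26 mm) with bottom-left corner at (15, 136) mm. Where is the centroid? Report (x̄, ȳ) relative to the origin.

x̄ = 80.00 mm, ȳ = 84.47 mm

bottom flange: A = 160 × 16 = 2560.00, centroid at (80.00, 8.00).
web: A = 22 × 120 = 2640.00, centroid at (80.00, 76.00).
top flange: A = 130 × 26 = 3380.00, centroid at (80.00, 149.00).
ΣA = 8580.00 mm²
ΣAx̄ = (2560.00)(80.00) + (2640.00)(80.00) + (3380.00)(80.00) = 686400.00 mm³
ΣAȳ = (2560.00)(8.00) + (2640.00)(76.00) + (3380.00)(149.00) = 724740.00 mm³
x̄ = 686400.00 / 8580.00 = 80.00 mm
ȳ = 724740.00 / 8580.00 = 84.47 mm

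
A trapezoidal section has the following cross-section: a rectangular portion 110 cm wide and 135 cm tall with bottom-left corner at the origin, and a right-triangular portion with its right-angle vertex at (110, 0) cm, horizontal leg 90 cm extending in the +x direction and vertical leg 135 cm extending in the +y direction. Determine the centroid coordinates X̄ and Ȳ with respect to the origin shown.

rectangular portion: A = 110 × 135 = 14850.00, centroid at (55.00, 67.50).
triangular portion: A = ½·90·135 = 6075.00, centroid at (140.00, 45.00).
ΣA = 20925.00 cm²
ΣAX̄ = (14850.00)(55.00) + (6075.00)(140.00) = 1667250.00 cm³
ΣAȲ = (14850.00)(67.50) + (6075.00)(45.00) = 1275750.00 cm³
X̄ = 1667250.00 / 20925.00 = 79.68 cm
Ȳ = 1275750.00 / 20925.00 = 60.97 cm

X̄ = 79.68 cm, Ȳ = 60.97 cm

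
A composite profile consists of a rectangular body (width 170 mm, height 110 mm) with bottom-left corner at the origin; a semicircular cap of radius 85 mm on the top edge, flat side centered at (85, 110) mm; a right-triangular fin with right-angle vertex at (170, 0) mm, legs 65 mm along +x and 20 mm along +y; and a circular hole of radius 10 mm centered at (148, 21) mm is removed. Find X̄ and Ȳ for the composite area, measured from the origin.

rectangular body: A = 170 × 110 = 18700.00, centroid at (85.00, 55.00).
semicircular top: A = ½π·85² = 11349.00, centroid at (85.00, 146.08).
triangular fin: A = ½·65·20 = 650.00, centroid at (191.67, 6.67).
hole: A = −π·10² = -314.16, centroid at (148.00, 21.00).
ΣA = 30384.84 mm²
ΣAX̄ = (18700.00)(85.00) + (11349.00)(85.00) + (650.00)(191.67) + (-314.16)(148.00) = 2632253.06 mm³
ΣAȲ = (18700.00)(55.00) + (11349.00)(146.08) + (650.00)(6.67) + (-314.16)(21.00) = 2684043.04 mm³
X̄ = 2632253.06 / 30384.84 = 86.63 mm
Ȳ = 2684043.04 / 30384.84 = 88.33 mm

X̄ = 86.63 mm, Ȳ = 88.33 mm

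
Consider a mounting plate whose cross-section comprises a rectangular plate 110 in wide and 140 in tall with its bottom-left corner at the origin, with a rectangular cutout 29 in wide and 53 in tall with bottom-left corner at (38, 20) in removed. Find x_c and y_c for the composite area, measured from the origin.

plate: A = 110 × 140 = 15400.00, centroid at (55.00, 70.00).
hole: A = −(29 × 53) = -1537.00, centroid at (52.50, 46.50).
ΣA = 13863.00 in², ΣAx_c = 766307.50 in³, ΣAy_c = 1006529.50 in³.
x_c = 766307.50/13863.00 = 55.28 in; y_c = 1006529.50/13863.00 = 72.61 in.

x_c = 55.28 in, y_c = 72.61 in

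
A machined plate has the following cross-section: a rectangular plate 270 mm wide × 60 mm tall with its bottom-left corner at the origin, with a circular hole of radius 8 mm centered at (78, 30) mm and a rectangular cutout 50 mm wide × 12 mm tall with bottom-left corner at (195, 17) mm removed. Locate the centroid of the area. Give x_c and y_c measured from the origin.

plate: A = 270 × 60 = 16200.00, centroid at (135.00, 30.00).
hole 1: A = −π·8² = -201.06, centroid at (78.00, 30.00).
hole 2: A = −(50 × 12) = -600.00, centroid at (220.00, 23.00).
ΣA = 15398.94 mm², ΣAx_c = 2039317.17 mm³, ΣAy_c = 466168.14 mm³.
x_c = 2039317.17/15398.94 = 132.43 mm; y_c = 466168.14/15398.94 = 30.27 mm.

x_c = 132.43 mm, y_c = 30.27 mm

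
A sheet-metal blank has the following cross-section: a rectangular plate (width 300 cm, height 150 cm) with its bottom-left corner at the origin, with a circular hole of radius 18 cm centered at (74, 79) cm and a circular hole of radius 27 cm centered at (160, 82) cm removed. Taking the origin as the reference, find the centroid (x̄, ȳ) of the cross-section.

x̄ = 151.31 cm, ȳ = 74.52 cm

plate: A = 300 × 150 = 45000.00, centroid at (150.00, 75.00).
hole 1: A = −π·18² = -1017.88, centroid at (74.00, 79.00).
hole 2: A = −π·27² = -2290.22, centroid at (160.00, 82.00).
ΣA = 41691.90 cm², ΣAx̄ = 6308241.81 cm³, ΣAȳ = 3106789.67 cm³.
x̄ = 6308241.81/41691.90 = 151.31 cm; ȳ = 3106789.67/41691.90 = 74.52 cm.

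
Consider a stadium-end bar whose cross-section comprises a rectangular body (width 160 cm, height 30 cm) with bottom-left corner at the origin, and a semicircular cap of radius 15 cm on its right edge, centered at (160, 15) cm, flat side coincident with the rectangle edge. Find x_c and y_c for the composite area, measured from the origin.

rectangular body: A = 160 × 30 = 4800.00, centroid at (80.00, 15.00).
semicircular end: A = ½π·15² = 353.43, centroid at (166.37, 15.00).
ΣA = 5153.43 cm², ΣAx_c = 442798.67 cm³, ΣAy_c = 77301.44 cm³.
x_c = 442798.67/5153.43 = 85.92 cm; y_c = 77301.44/5153.43 = 15.00 cm.

x_c = 85.92 cm, y_c = 15.00 cm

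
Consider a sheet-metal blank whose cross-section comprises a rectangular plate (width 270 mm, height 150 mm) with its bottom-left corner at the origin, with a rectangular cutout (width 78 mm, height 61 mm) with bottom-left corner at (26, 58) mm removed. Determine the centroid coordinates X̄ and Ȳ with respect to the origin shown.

plate: A = 270 × 150 = 40500.00, centroid at (135.00, 75.00).
hole: A = −(78 × 61) = -4758.00, centroid at (65.00, 88.50).
ΣA = 35742.00 mm², ΣAX̄ = 5158230.00 mm³, ΣAȲ = 2616417.00 mm³.
X̄ = 5158230.00/35742.00 = 144.32 mm; Ȳ = 2616417.00/35742.00 = 73.20 mm.

X̄ = 144.32 mm, Ȳ = 73.20 mm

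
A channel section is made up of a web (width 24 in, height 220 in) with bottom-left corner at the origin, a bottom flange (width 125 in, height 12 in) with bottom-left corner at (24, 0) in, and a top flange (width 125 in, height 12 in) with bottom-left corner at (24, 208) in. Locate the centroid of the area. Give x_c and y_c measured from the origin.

x_c = 38.99 in, y_c = 110.00 in

Part | A | x̄ᵢ | ȳᵢ | A·x̄ᵢ | A·ȳᵢ
web | 5280.00 | 12.00 | 110.00 | 63360.00 | 580800.00
bottom flange | 1500.00 | 86.50 | 6.00 | 129750.00 | 9000.00
top flange | 1500.00 | 86.50 | 214.00 | 129750.00 | 321000.00
Σ | 8280.00 |  |  | 322860.00 | 910800.00
x_c = 322860.00 / 8280.00 = 38.99 in
y_c = 910800.00 / 8280.00 = 110.00 in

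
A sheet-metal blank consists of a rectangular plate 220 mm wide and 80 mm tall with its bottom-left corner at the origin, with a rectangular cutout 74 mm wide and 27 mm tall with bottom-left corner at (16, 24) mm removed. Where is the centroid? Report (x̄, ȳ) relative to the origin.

x̄ = 117.30 mm, ȳ = 40.32 mm

plate: A = 220 × 80 = 17600.00, centroid at (110.00, 40.00).
hole: A = −(74 × 27) = -1998.00, centroid at (53.00, 37.50).
ΣA = 15602.00 mm²
ΣAx̄ = (17600.00)(110.00) + (-1998.00)(53.00) = 1830106.00 mm³
ΣAȳ = (17600.00)(40.00) + (-1998.00)(37.50) = 629075.00 mm³
x̄ = 1830106.00 / 15602.00 = 117.30 mm
ȳ = 629075.00 / 15602.00 = 40.32 mm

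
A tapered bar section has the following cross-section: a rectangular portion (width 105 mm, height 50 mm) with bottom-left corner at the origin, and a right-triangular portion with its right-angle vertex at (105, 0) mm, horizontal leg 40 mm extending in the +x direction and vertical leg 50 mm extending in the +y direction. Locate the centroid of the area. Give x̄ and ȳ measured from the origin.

Part | A | x̄ᵢ | ȳᵢ | A·x̄ᵢ | A·ȳᵢ
rectangular portion | 5250.00 | 52.50 | 25.00 | 275625.00 | 131250.00
triangular portion | 1000.00 | 118.33 | 16.67 | 118333.33 | 16666.67
Σ | 6250.00 |  |  | 393958.33 | 147916.67
x̄ = 393958.33 / 6250.00 = 63.03 mm
ȳ = 147916.67 / 6250.00 = 23.67 mm

x̄ = 63.03 mm, ȳ = 23.67 mm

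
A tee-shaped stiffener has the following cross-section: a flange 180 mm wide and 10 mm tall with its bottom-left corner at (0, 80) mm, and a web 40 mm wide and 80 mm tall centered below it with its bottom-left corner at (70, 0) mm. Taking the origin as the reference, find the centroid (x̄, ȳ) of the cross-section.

web: A = 40 × 80 = 3200.00, centroid at (90.00, 40.00).
flange: A = 180 × 10 = 1800.00, centroid at (90.00, 85.00).
ΣA = 5000.00 mm², ΣAx̄ = 450000.00 mm³, ΣAȳ = 281000.00 mm³.
x̄ = 450000.00/5000.00 = 90.00 mm; ȳ = 281000.00/5000.00 = 56.20 mm.

x̄ = 90.00 mm, ȳ = 56.20 mm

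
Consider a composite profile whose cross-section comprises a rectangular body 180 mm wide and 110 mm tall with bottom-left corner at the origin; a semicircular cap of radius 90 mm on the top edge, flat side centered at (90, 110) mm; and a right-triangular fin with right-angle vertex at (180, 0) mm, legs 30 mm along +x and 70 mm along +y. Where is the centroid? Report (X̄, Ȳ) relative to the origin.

X̄ = 93.13 mm, Ȳ = 89.33 mm

Part | A | x̄ᵢ | ȳᵢ | A·x̄ᵢ | A·ȳᵢ
rectangular body | 19800.00 | 90.00 | 55.00 | 1782000.00 | 1089000.00
semicircular top | 12723.45 | 90.00 | 148.20 | 1145110.52 | 1885579.53
triangular fin | 1050.00 | 190.00 | 23.33 | 199500.00 | 24500.00
Σ | 33573.45 |  |  | 3126610.52 | 2999079.53
X̄ = 3126610.52 / 33573.45 = 93.13 mm
Ȳ = 2999079.53 / 33573.45 = 89.33 mm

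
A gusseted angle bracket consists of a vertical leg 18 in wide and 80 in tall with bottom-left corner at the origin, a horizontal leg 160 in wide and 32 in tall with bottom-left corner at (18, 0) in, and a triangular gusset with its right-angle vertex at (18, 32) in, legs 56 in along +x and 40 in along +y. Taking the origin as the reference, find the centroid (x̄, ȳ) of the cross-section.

vertical leg: A = 18 × 80 = 1440.00, centroid at (9.00, 40.00).
horizontal leg: A = 160 × 32 = 5120.00, centroid at (98.00, 16.00).
gusset: A = ½·56·40 = 1120.00, centroid at (36.67, 45.33).
ΣA = 7680.00 in², ΣAx̄ = 555786.67 in³, ΣAȳ = 190293.33 in³.
x̄ = 555786.67/7680.00 = 72.37 in; ȳ = 190293.33/7680.00 = 24.78 in.

x̄ = 72.37 in, ȳ = 24.78 in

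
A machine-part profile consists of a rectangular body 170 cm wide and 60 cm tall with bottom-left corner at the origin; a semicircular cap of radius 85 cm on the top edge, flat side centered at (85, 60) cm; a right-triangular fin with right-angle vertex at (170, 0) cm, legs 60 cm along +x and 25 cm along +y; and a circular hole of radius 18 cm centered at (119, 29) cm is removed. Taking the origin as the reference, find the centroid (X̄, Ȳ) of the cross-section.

Part | A | x̄ᵢ | ȳᵢ | A·x̄ᵢ | A·ȳᵢ
rectangular body | 10200.00 | 85.00 | 30.00 | 867000.00 | 306000.00
semicircular top | 11349.00 | 85.00 | 96.08 | 964665.29 | 1090356.87
triangular fin | 750.00 | 190.00 | 8.33 | 142500.00 | 6250.00
hole | -1017.88 | 119.00 | 29.00 | -121127.25 | -29518.40
Σ | 21281.13 |  |  | 1853038.05 | 1373088.47
X̄ = 1853038.05 / 21281.13 = 87.07 cm
Ȳ = 1373088.47 / 21281.13 = 64.52 cm

X̄ = 87.07 cm, Ȳ = 64.52 cm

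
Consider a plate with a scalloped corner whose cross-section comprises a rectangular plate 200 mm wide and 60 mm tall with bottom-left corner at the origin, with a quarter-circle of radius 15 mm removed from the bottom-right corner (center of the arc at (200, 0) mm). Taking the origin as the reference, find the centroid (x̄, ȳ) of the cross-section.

Part | A | x̄ᵢ | ȳᵢ | A·x̄ᵢ | A·ȳᵢ
plate | 12000.00 | 100.00 | 30.00 | 1200000.00 | 360000.00
removed quarter-circle | -176.71 | 193.63 | 6.37 | -34217.92 | -1125.00
Σ | 11823.29 |  |  | 1165782.08 | 358875.00
x̄ = 1165782.08 / 11823.29 = 98.60 mm
ȳ = 358875.00 / 11823.29 = 30.35 mm

x̄ = 98.60 mm, ȳ = 30.35 mm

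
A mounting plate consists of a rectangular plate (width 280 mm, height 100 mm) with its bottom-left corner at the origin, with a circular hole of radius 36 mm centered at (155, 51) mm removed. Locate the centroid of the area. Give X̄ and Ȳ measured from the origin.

X̄ = 137.45 mm, Ȳ = 49.83 mm

Part | A | x̄ᵢ | ȳᵢ | A·x̄ᵢ | A·ȳᵢ
plate | 28000.00 | 140.00 | 50.00 | 3920000.00 | 1400000.00
hole | -4071.50 | 155.00 | 51.00 | -631083.13 | -207646.71
Σ | 23928.50 |  |  | 3288916.87 | 1192353.29
X̄ = 3288916.87 / 23928.50 = 137.45 mm
Ȳ = 1192353.29 / 23928.50 = 49.83 mm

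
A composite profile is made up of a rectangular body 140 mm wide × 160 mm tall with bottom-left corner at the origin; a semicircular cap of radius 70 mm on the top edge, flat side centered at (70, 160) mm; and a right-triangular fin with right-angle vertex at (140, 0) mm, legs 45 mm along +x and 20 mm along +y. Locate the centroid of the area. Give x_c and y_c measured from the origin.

x_c = 71.25 mm, y_c = 106.56 mm

rectangular body: A = 140 × 160 = 22400.00, centroid at (70.00, 80.00).
semicircular top: A = ½π·70² = 7696.90, centroid at (70.00, 189.71).
triangular fin: A = ½·45·20 = 450.00, centroid at (155.00, 6.67).
ΣA = 30546.90 mm²
ΣAx_c = (22400.00)(70.00) + (7696.90)(70.00) + (450.00)(155.00) = 2176533.14 mm³
ΣAy_c = (22400.00)(80.00) + (7696.90)(189.71) + (450.00)(6.67) = 3255170.99 mm³
x_c = 2176533.14 / 30546.90 = 71.25 mm
y_c = 3255170.99 / 30546.90 = 106.56 mm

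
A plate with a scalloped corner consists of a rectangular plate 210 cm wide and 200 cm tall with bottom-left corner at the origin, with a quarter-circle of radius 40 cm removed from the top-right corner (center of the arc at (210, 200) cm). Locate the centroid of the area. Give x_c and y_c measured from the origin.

plate: A = 210 × 200 = 42000.00, centroid at (105.00, 100.00).
removed quarter-circle: A = −¼π·40² = -1256.64, centroid at (193.02, 183.02).
ΣA = 40743.36 cm², ΣAx_c = 4167439.55 cm³, ΣAy_c = 3970005.92 cm³.
x_c = 4167439.55/40743.36 = 102.29 cm; y_c = 3970005.92/40743.36 = 97.44 cm.

x_c = 102.29 cm, y_c = 97.44 cm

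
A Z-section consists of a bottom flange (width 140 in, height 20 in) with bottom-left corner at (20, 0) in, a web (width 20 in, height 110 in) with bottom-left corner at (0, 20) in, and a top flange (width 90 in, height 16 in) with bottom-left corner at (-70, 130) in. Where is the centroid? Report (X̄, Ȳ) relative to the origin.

bottom flange: A = 140 × 20 = 2800.00, centroid at (90.00, 10.00).
web: A = 20 × 110 = 2200.00, centroid at (10.00, 75.00).
top flange: A = 90 × 16 = 1440.00, centroid at (-25.00, 138.00).
ΣA = 6440.00 in², ΣAX̄ = 238000.00 in³, ΣAȲ = 391720.00 in³.
X̄ = 238000.00/6440.00 = 36.96 in; Ȳ = 391720.00/6440.00 = 60.83 in.

X̄ = 36.96 in, Ȳ = 60.83 in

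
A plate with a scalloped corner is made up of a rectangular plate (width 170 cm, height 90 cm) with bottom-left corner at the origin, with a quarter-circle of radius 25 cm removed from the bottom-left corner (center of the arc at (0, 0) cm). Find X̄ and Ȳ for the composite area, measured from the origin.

plate: A = 170 × 90 = 15300.00, centroid at (85.00, 45.00).
removed quarter-circle: A = −¼π·25² = -490.87, centroid at (10.61, 10.61).
ΣA = 14809.13 cm², ΣAX̄ = 1295291.67 cm³, ΣAȲ = 683291.67 cm³.
X̄ = 1295291.67/14809.13 = 87.47 cm; Ȳ = 683291.67/14809.13 = 46.14 cm.

X̄ = 87.47 cm, Ȳ = 46.14 cm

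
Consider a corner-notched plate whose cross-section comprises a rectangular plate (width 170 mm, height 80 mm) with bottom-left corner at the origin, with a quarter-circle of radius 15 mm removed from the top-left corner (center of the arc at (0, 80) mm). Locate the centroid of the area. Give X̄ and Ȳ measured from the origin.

X̄ = 86.04 mm, Ȳ = 39.56 mm

Part | A | x̄ᵢ | ȳᵢ | A·x̄ᵢ | A·ȳᵢ
plate | 13600.00 | 85.00 | 40.00 | 1156000.00 | 544000.00
removed quarter-circle | -176.71 | 6.37 | 73.63 | -1125.00 | -13012.17
Σ | 13423.29 |  |  | 1154875.00 | 530987.83
X̄ = 1154875.00 / 13423.29 = 86.04 mm
Ȳ = 530987.83 / 13423.29 = 39.56 mm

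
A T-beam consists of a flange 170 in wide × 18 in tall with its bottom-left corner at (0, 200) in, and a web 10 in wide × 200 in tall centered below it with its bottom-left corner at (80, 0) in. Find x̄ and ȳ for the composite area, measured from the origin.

web: A = 10 × 200 = 2000.00, centroid at (85.00, 100.00).
flange: A = 170 × 18 = 3060.00, centroid at (85.00, 209.00).
ΣA = 5060.00 in²
ΣAx̄ = (2000.00)(85.00) + (3060.00)(85.00) = 430100.00 in³
ΣAȳ = (2000.00)(100.00) + (3060.00)(209.00) = 839540.00 in³
x̄ = 430100.00 / 5060.00 = 85.00 in
ȳ = 839540.00 / 5060.00 = 165.92 in

x̄ = 85.00 in, ȳ = 165.92 in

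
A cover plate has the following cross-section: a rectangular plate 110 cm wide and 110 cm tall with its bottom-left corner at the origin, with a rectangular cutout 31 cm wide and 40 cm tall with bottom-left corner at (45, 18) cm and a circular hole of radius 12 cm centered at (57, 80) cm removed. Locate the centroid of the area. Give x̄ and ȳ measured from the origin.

x̄ = 54.26 cm, ȳ = 55.94 cm

plate: A = 110 × 110 = 12100.00, centroid at (55.00, 55.00).
hole 1: A = −(31 × 40) = -1240.00, centroid at (60.50, 38.00).
hole 2: A = −π·12² = -452.39, centroid at (57.00, 80.00).
ΣA = 10407.61 cm², ΣAx̄ = 564693.81 cm³, ΣAȳ = 582188.85 cm³.
x̄ = 564693.81/10407.61 = 54.26 cm; ȳ = 582188.85/10407.61 = 55.94 cm.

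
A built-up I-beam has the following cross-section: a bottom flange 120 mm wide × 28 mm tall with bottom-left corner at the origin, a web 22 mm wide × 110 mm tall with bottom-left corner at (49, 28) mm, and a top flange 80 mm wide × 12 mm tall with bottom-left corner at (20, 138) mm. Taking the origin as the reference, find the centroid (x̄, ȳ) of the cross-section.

bottom flange: A = 120 × 28 = 3360.00, centroid at (60.00, 14.00).
web: A = 22 × 110 = 2420.00, centroid at (60.00, 83.00).
top flange: A = 80 × 12 = 960.00, centroid at (60.00, 144.00).
ΣA = 6740.00 mm², ΣAx̄ = 404400.00 mm³, ΣAȳ = 386140.00 mm³.
x̄ = 404400.00/6740.00 = 60.00 mm; ȳ = 386140.00/6740.00 = 57.29 mm.

x̄ = 60.00 mm, ȳ = 57.29 mm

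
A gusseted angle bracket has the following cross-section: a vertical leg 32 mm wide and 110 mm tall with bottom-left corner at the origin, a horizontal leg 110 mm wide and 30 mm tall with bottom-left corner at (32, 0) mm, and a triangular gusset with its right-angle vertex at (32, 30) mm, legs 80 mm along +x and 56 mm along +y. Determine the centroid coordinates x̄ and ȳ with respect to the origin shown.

x̄ = 52.41 mm, ȳ = 38.86 mm

vertical leg: A = 32 × 110 = 3520.00, centroid at (16.00, 55.00).
horizontal leg: A = 110 × 30 = 3300.00, centroid at (87.00, 15.00).
gusset: A = ½·80·56 = 2240.00, centroid at (58.67, 48.67).
ΣA = 9060.00 mm², ΣAx̄ = 474833.33 mm³, ΣAȳ = 352113.33 mm³.
x̄ = 474833.33/9060.00 = 52.41 mm; ȳ = 352113.33/9060.00 = 38.86 mm.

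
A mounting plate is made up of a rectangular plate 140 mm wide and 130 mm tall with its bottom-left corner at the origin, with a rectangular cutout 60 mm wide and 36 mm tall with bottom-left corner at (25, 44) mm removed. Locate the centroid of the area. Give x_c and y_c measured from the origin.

plate: A = 140 × 130 = 18200.00, centroid at (70.00, 65.00).
hole: A = −(60 × 36) = -2160.00, centroid at (55.00, 62.00).
ΣA = 16040.00 mm², ΣAx_c = 1155200.00 mm³, ΣAy_c = 1049080.00 mm³.
x_c = 1155200.00/16040.00 = 72.02 mm; y_c = 1049080.00/16040.00 = 65.40 mm.

x_c = 72.02 mm, y_c = 65.40 mm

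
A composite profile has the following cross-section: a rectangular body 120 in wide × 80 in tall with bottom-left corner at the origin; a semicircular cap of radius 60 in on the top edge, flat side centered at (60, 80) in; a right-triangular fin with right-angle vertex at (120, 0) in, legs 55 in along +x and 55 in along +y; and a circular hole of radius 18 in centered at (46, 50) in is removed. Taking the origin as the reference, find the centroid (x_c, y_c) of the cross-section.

Part | A | x̄ᵢ | ȳᵢ | A·x̄ᵢ | A·ȳᵢ
rectangular body | 9600.00 | 60.00 | 40.00 | 576000.00 | 384000.00
semicircular top | 5654.87 | 60.00 | 105.46 | 339292.01 | 596389.34
triangular fin | 1512.50 | 138.33 | 18.33 | 209229.17 | 27729.17
hole | -1017.88 | 46.00 | 50.00 | -46822.30 | -50893.80
Σ | 15749.49 |  |  | 1077698.88 | 957224.71
x_c = 1077698.88 / 15749.49 = 68.43 in
y_c = 957224.71 / 15749.49 = 60.78 in

x_c = 68.43 in, y_c = 60.78 in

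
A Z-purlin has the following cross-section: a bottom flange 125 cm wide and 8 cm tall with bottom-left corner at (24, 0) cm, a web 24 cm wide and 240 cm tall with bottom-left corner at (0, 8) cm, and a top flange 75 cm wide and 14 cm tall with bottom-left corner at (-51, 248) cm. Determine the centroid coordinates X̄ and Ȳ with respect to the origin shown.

X̄ = 18.11 cm, Ȳ = 129.20 cm

Part | A | x̄ᵢ | ȳᵢ | A·x̄ᵢ | A·ȳᵢ
bottom flange | 1000.00 | 86.50 | 4.00 | 86500.00 | 4000.00
web | 5760.00 | 12.00 | 128.00 | 69120.00 | 737280.00
top flange | 1050.00 | -13.50 | 255.00 | -14175.00 | 267750.00
Σ | 7810.00 |  |  | 141445.00 | 1009030.00
X̄ = 141445.00 / 7810.00 = 18.11 cm
Ȳ = 1009030.00 / 7810.00 = 129.20 cm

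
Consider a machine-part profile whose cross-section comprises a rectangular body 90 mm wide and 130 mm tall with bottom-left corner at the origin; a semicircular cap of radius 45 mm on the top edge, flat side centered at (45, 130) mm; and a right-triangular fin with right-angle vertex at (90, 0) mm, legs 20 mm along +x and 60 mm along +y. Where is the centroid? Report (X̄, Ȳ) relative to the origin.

Part | A | x̄ᵢ | ȳᵢ | A·x̄ᵢ | A·ȳᵢ
rectangular body | 11700.00 | 45.00 | 65.00 | 526500.00 | 760500.00
semicircular top | 3180.86 | 45.00 | 149.10 | 143138.82 | 474262.13
triangular fin | 600.00 | 96.67 | 20.00 | 58000.00 | 12000.00
Σ | 15480.86 |  |  | 727638.82 | 1246762.13
X̄ = 727638.82 / 15480.86 = 47.00 mm
Ȳ = 1246762.13 / 15480.86 = 80.54 mm

X̄ = 47.00 mm, Ȳ = 80.54 mm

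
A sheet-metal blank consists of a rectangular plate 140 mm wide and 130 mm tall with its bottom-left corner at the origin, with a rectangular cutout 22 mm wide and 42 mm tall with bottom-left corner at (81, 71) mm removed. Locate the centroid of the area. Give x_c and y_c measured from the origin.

plate: A = 140 × 130 = 18200.00, centroid at (70.00, 65.00).
hole: A = −(22 × 42) = -924.00, centroid at (92.00, 92.00).
ΣA = 17276.00 mm², ΣAx_c = 1188992.00 mm³, ΣAy_c = 1097992.00 mm³.
x_c = 1188992.00/17276.00 = 68.82 mm; y_c = 1097992.00/17276.00 = 63.56 mm.

x_c = 68.82 mm, y_c = 63.56 mm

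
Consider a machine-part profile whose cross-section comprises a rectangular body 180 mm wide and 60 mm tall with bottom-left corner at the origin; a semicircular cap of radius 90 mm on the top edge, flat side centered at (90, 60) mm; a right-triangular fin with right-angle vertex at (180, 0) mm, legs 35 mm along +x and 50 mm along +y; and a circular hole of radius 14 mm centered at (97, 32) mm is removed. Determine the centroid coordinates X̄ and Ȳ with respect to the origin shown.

X̄ = 93.56 mm, Ȳ = 65.94 mm

rectangular body: A = 180 × 60 = 10800.00, centroid at (90.00, 30.00).
semicircular top: A = ½π·90² = 12723.45, centroid at (90.00, 98.20).
triangular fin: A = ½·35·50 = 875.00, centroid at (191.67, 16.67).
hole: A = −π·14² = -615.75, centroid at (97.00, 32.00).
ΣA = 23782.70 mm², ΣAX̄ = 2225090.90 mm³, ΣAȲ = 1568286.28 mm³.
X̄ = 2225090.90/23782.70 = 93.56 mm; Ȳ = 1568286.28/23782.70 = 65.94 mm.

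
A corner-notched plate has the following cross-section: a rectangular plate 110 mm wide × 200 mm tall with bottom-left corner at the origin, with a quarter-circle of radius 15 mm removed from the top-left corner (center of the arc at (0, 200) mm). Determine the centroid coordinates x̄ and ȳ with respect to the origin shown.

plate: A = 110 × 200 = 22000.00, centroid at (55.00, 100.00).
removed quarter-circle: A = −¼π·15² = -176.71, centroid at (6.37, 193.63).
ΣA = 21823.29 mm²
ΣAx̄ = (22000.00)(55.00) + (-176.71)(6.37) = 1208875.00 mm³
ΣAȳ = (22000.00)(100.00) + (-176.71)(193.63) = 2165782.08 mm³
x̄ = 1208875.00 / 21823.29 = 55.39 mm
ȳ = 2165782.08 / 21823.29 = 99.24 mm

x̄ = 55.39 mm, ȳ = 99.24 mm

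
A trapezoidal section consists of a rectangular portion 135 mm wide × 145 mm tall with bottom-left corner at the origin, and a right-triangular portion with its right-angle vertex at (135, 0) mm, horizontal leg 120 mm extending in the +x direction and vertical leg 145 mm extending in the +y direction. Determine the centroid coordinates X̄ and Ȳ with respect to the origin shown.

rectangular portion: A = 135 × 145 = 19575.00, centroid at (67.50, 72.50).
triangular portion: A = ½·120·145 = 8700.00, centroid at (175.00, 48.33).
ΣA = 28275.00 mm², ΣAX̄ = 2843812.50 mm³, ΣAȲ = 1839687.50 mm³.
X̄ = 2843812.50/28275.00 = 100.58 mm; Ȳ = 1839687.50/28275.00 = 65.06 mm.

X̄ = 100.58 mm, Ȳ = 65.06 mm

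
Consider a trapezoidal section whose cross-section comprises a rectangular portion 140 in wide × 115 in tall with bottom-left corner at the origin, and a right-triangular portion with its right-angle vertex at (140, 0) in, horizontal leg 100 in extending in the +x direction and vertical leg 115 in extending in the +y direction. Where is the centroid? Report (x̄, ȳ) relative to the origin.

rectangular portion: A = 140 × 115 = 16100.00, centroid at (70.00, 57.50).
triangular portion: A = ½·100·115 = 5750.00, centroid at (173.33, 38.33).
ΣA = 21850.00 in²
ΣAx̄ = (16100.00)(70.00) + (5750.00)(173.33) = 2123666.67 in³
ΣAȳ = (16100.00)(57.50) + (5750.00)(38.33) = 1146166.67 in³
x̄ = 2123666.67 / 21850.00 = 97.19 in
ȳ = 1146166.67 / 21850.00 = 52.46 in

x̄ = 97.19 in, ȳ = 52.46 in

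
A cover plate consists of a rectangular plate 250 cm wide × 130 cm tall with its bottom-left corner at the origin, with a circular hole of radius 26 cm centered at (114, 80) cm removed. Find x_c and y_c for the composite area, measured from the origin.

plate: A = 250 × 130 = 32500.00, centroid at (125.00, 65.00).
hole: A = −π·26² = -2123.72, centroid at (114.00, 80.00).
ΣA = 30376.28 cm², ΣAx_c = 3820396.30 cm³, ΣAy_c = 1942602.67 cm³.
x_c = 3820396.30/30376.28 = 125.77 cm; y_c = 1942602.67/30376.28 = 63.95 cm.

x_c = 125.77 cm, y_c = 63.95 cm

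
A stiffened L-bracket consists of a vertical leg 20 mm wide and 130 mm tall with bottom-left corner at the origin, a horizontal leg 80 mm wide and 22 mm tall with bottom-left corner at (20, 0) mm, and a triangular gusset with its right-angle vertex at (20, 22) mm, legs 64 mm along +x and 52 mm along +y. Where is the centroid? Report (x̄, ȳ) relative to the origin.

vertical leg: A = 20 × 130 = 2600.00, centroid at (10.00, 65.00).
horizontal leg: A = 80 × 22 = 1760.00, centroid at (60.00, 11.00).
gusset: A = ½·64·52 = 1664.00, centroid at (41.33, 39.33).
ΣA = 6024.00 mm²
ΣAx̄ = (2600.00)(10.00) + (1760.00)(60.00) + (1664.00)(41.33) = 200378.67 mm³
ΣAȳ = (2600.00)(65.00) + (1760.00)(11.00) + (1664.00)(39.33) = 253810.67 mm³
x̄ = 200378.67 / 6024.00 = 33.26 mm
ȳ = 253810.67 / 6024.00 = 42.13 mm

x̄ = 33.26 mm, ȳ = 42.13 mm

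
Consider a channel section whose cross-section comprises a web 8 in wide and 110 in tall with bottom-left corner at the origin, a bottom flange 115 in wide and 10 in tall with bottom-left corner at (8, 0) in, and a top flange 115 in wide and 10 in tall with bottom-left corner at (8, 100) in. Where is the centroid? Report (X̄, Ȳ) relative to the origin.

web: A = 8 × 110 = 880.00, centroid at (4.00, 55.00).
bottom flange: A = 115 × 10 = 1150.00, centroid at (65.50, 5.00).
top flange: A = 115 × 10 = 1150.00, centroid at (65.50, 105.00).
ΣA = 3180.00 in²
ΣAX̄ = (880.00)(4.00) + (1150.00)(65.50) + (1150.00)(65.50) = 154170.00 in³
ΣAȲ = (880.00)(55.00) + (1150.00)(5.00) + (1150.00)(105.00) = 174900.00 in³
X̄ = 154170.00 / 3180.00 = 48.48 in
Ȳ = 174900.00 / 3180.00 = 55.00 in

X̄ = 48.48 in, Ȳ = 55.00 in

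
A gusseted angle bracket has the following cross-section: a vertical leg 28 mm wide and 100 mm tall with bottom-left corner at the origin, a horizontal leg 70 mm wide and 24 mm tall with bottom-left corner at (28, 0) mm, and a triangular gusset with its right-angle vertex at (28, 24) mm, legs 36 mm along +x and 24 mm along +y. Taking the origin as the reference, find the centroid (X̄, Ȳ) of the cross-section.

vertical leg: A = 28 × 100 = 2800.00, centroid at (14.00, 50.00).
horizontal leg: A = 70 × 24 = 1680.00, centroid at (63.00, 12.00).
gusset: A = ½·36·24 = 432.00, centroid at (40.00, 32.00).
ΣA = 4912.00 mm²
ΣAX̄ = (2800.00)(14.00) + (1680.00)(63.00) + (432.00)(40.00) = 162320.00 mm³
ΣAȲ = (2800.00)(50.00) + (1680.00)(12.00) + (432.00)(32.00) = 173984.00 mm³
X̄ = 162320.00 / 4912.00 = 33.05 mm
Ȳ = 173984.00 / 4912.00 = 35.42 mm

X̄ = 33.05 mm, Ȳ = 35.42 mm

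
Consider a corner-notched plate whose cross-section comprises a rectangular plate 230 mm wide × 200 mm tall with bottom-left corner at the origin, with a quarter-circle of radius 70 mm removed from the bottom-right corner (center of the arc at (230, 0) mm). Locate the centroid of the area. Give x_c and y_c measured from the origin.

x_c = 107.21 mm, y_c = 106.42 mm

plate: A = 230 × 200 = 46000.00, centroid at (115.00, 100.00).
removed quarter-circle: A = −¼π·70² = -3848.45, centroid at (200.29, 29.71).
ΣA = 42151.55 mm²
ΣAx_c = (46000.00)(115.00) + (-3848.45)(200.29) = 4519189.60 mm³
ΣAy_c = (46000.00)(100.00) + (-3848.45)(29.71) = 4485666.67 mm³
x_c = 4519189.60 / 42151.55 = 107.21 mm
y_c = 4485666.67 / 42151.55 = 106.42 mm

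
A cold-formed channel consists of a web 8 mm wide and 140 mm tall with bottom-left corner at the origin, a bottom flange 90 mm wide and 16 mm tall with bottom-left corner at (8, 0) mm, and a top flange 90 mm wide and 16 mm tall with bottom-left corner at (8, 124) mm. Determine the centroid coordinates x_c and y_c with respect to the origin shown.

web: A = 8 × 140 = 1120.00, centroid at (4.00, 70.00).
bottom flange: A = 90 × 16 = 1440.00, centroid at (53.00, 8.00).
top flange: A = 90 × 16 = 1440.00, centroid at (53.00, 132.00).
ΣA = 4000.00 mm²
ΣAx_c = (1120.00)(4.00) + (1440.00)(53.00) + (1440.00)(53.00) = 157120.00 mm³
ΣAy_c = (1120.00)(70.00) + (1440.00)(8.00) + (1440.00)(132.00) = 280000.00 mm³
x_c = 157120.00 / 4000.00 = 39.28 mm
y_c = 280000.00 / 4000.00 = 70.00 mm

x_c = 39.28 mm, y_c = 70.00 mm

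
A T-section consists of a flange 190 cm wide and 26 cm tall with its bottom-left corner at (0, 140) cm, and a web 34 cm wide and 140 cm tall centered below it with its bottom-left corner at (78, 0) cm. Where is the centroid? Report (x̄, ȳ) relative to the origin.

x̄ = 95.00 cm, ȳ = 112.27 cm

Part | A | x̄ᵢ | ȳᵢ | A·x̄ᵢ | A·ȳᵢ
web | 4760.00 | 95.00 | 70.00 | 452200.00 | 333200.00
flange | 4940.00 | 95.00 | 153.00 | 469300.00 | 755820.00
Σ | 9700.00 |  |  | 921500.00 | 1089020.00
x̄ = 921500.00 / 9700.00 = 95.00 cm
ȳ = 1089020.00 / 9700.00 = 112.27 cm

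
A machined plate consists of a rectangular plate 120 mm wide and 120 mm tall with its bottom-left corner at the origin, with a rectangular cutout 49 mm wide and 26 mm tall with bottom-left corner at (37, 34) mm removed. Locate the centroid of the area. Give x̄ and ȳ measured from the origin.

plate: A = 120 × 120 = 14400.00, centroid at (60.00, 60.00).
hole: A = −(49 × 26) = -1274.00, centroid at (61.50, 47.00).
ΣA = 13126.00 mm²
ΣAx̄ = (14400.00)(60.00) + (-1274.00)(61.50) = 785649.00 mm³
ΣAȳ = (14400.00)(60.00) + (-1274.00)(47.00) = 804122.00 mm³
x̄ = 785649.00 / 13126.00 = 59.85 mm
ȳ = 804122.00 / 13126.00 = 61.26 mm

x̄ = 59.85 mm, ȳ = 61.26 mm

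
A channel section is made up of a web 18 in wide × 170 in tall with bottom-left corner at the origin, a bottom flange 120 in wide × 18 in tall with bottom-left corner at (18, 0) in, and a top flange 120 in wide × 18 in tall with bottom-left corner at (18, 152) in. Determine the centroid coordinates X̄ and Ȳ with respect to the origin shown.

web: A = 18 × 170 = 3060.00, centroid at (9.00, 85.00).
bottom flange: A = 120 × 18 = 2160.00, centroid at (78.00, 9.00).
top flange: A = 120 × 18 = 2160.00, centroid at (78.00, 161.00).
ΣA = 7380.00 in²
ΣAX̄ = (3060.00)(9.00) + (2160.00)(78.00) + (2160.00)(78.00) = 364500.00 in³
ΣAȲ = (3060.00)(85.00) + (2160.00)(9.00) + (2160.00)(161.00) = 627300.00 in³
X̄ = 364500.00 / 7380.00 = 49.39 in
Ȳ = 627300.00 / 7380.00 = 85.00 in

X̄ = 49.39 in, Ȳ = 85.00 in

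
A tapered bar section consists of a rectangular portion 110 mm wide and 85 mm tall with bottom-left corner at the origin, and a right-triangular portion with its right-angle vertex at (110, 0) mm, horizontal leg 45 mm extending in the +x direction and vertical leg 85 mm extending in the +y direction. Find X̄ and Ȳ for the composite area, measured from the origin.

rectangular portion: A = 110 × 85 = 9350.00, centroid at (55.00, 42.50).
triangular portion: A = ½·45·85 = 1912.50, centroid at (125.00, 28.33).
ΣA = 11262.50 mm²
ΣAX̄ = (9350.00)(55.00) + (1912.50)(125.00) = 753312.50 mm³
ΣAȲ = (9350.00)(42.50) + (1912.50)(28.33) = 451562.50 mm³
X̄ = 753312.50 / 11262.50 = 66.89 mm
Ȳ = 451562.50 / 11262.50 = 40.09 mm

X̄ = 66.89 mm, Ȳ = 40.09 mm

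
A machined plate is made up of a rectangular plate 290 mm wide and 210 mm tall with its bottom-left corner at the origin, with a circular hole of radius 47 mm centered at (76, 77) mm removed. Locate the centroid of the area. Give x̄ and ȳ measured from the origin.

x̄ = 153.87 mm, ȳ = 108.60 mm

plate: A = 290 × 210 = 60900.00, centroid at (145.00, 105.00).
hole: A = −π·47² = -6939.78, centroid at (76.00, 77.00).
ΣA = 53960.22 mm², ΣAx̄ = 8303076.86 mm³, ΣAȳ = 5860137.08 mm³.
x̄ = 8303076.86/53960.22 = 153.87 mm; ȳ = 5860137.08/53960.22 = 108.60 mm.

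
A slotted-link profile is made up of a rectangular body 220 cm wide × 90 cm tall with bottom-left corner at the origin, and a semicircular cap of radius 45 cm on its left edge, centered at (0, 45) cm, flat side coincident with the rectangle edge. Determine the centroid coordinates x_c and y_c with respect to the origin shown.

rectangular body: A = 220 × 90 = 19800.00, centroid at (110.00, 45.00).
semicircular end: A = ½π·45² = 3180.86, centroid at (-19.10, 45.00).
ΣA = 22980.86 cm²
ΣAx_c = (19800.00)(110.00) + (3180.86)(-19.10) = 2117250.00 cm³
ΣAy_c = (19800.00)(45.00) + (3180.86)(45.00) = 1034138.82 cm³
x_c = 2117250.00 / 22980.86 = 92.13 cm
y_c = 1034138.82 / 22980.86 = 45.00 cm

x_c = 92.13 cm, y_c = 45.00 cm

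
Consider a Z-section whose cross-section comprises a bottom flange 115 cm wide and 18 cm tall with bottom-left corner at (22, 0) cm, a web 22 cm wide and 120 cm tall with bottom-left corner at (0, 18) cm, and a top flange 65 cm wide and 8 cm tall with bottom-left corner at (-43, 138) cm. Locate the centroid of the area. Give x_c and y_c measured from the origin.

x_c = 35.97 cm, y_c = 57.05 cm

Part | A | x̄ᵢ | ȳᵢ | A·x̄ᵢ | A·ȳᵢ
bottom flange | 2070.00 | 79.50 | 9.00 | 164565.00 | 18630.00
web | 2640.00 | 11.00 | 78.00 | 29040.00 | 205920.00
top flange | 520.00 | -10.50 | 142.00 | -5460.00 | 73840.00
Σ | 5230.00 |  |  | 188145.00 | 298390.00
x_c = 188145.00 / 5230.00 = 35.97 cm
y_c = 298390.00 / 5230.00 = 57.05 cm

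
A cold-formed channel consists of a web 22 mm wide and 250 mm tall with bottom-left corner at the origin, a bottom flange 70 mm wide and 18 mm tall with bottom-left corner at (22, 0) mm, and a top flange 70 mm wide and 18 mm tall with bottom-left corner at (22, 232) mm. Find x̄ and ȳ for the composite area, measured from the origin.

x̄ = 25.45 mm, ȳ = 125.00 mm

web: A = 22 × 250 = 5500.00, centroid at (11.00, 125.00).
bottom flange: A = 70 × 18 = 1260.00, centroid at (57.00, 9.00).
top flange: A = 70 × 18 = 1260.00, centroid at (57.00, 241.00).
ΣA = 8020.00 mm²
ΣAx̄ = (5500.00)(11.00) + (1260.00)(57.00) + (1260.00)(57.00) = 204140.00 mm³
ΣAȳ = (5500.00)(125.00) + (1260.00)(9.00) + (1260.00)(241.00) = 1002500.00 mm³
x̄ = 204140.00 / 8020.00 = 25.45 mm
ȳ = 1002500.00 / 8020.00 = 125.00 mm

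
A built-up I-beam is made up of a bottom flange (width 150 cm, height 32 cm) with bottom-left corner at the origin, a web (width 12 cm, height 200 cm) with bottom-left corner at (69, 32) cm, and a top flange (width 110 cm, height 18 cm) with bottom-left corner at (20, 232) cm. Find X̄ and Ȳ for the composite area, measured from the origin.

X̄ = 75.00 cm, Ȳ = 94.86 cm

Part | A | x̄ᵢ | ȳᵢ | A·x̄ᵢ | A·ȳᵢ
bottom flange | 4800.00 | 75.00 | 16.00 | 360000.00 | 76800.00
web | 2400.00 | 75.00 | 132.00 | 180000.00 | 316800.00
top flange | 1980.00 | 75.00 | 241.00 | 148500.00 | 477180.00
Σ | 9180.00 |  |  | 688500.00 | 870780.00
X̄ = 688500.00 / 9180.00 = 75.00 cm
Ȳ = 870780.00 / 9180.00 = 94.86 cm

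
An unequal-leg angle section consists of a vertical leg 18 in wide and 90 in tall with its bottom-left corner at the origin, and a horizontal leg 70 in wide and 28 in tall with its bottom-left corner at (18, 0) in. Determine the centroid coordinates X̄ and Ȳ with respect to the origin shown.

vertical leg: A = 18 × 90 = 1620.00, centroid at (9.00, 45.00).
horizontal leg: A = 70 × 28 = 1960.00, centroid at (53.00, 14.00).
ΣA = 3580.00 in², ΣAX̄ = 118460.00 in³, ΣAȲ = 100340.00 in³.
X̄ = 118460.00/3580.00 = 33.09 in; Ȳ = 100340.00/3580.00 = 28.03 in.

X̄ = 33.09 in, Ȳ = 28.03 in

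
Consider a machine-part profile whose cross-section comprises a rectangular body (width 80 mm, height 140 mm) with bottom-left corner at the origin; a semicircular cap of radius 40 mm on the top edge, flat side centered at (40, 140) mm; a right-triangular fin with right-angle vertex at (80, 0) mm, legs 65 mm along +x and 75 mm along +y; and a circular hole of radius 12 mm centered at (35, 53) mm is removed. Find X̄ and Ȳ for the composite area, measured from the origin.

Part | A | x̄ᵢ | ȳᵢ | A·x̄ᵢ | A·ȳᵢ
rectangular body | 11200.00 | 40.00 | 70.00 | 448000.00 | 784000.00
semicircular top | 2513.27 | 40.00 | 156.98 | 100530.96 | 394525.04
triangular fin | 2437.50 | 101.67 | 25.00 | 247812.50 | 60937.50
hole | -452.39 | 35.00 | 53.00 | -15833.63 | -23976.64
Σ | 15698.38 |  |  | 780509.84 | 1215485.91
X̄ = 780509.84 / 15698.38 = 49.72 mm
Ȳ = 1215485.91 / 15698.38 = 77.43 mm

X̄ = 49.72 mm, Ȳ = 77.43 mm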